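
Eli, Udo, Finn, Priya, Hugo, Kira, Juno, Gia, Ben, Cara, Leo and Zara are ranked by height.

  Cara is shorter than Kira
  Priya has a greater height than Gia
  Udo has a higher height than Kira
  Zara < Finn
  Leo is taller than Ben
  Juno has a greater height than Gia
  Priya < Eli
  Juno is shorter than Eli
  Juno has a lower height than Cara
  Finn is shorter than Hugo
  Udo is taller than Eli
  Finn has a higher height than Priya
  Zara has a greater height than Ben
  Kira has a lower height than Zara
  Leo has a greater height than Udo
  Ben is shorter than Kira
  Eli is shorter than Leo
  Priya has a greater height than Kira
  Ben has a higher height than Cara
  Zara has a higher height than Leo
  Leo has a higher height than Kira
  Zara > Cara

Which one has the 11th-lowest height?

Chaining the given pairs: Gia < Juno < Cara < Ben < Kira < Priya < Eli < Udo < Leo < Zara < Finn < Hugo.
Counting 11 from the smallest end gives Finn.

Finn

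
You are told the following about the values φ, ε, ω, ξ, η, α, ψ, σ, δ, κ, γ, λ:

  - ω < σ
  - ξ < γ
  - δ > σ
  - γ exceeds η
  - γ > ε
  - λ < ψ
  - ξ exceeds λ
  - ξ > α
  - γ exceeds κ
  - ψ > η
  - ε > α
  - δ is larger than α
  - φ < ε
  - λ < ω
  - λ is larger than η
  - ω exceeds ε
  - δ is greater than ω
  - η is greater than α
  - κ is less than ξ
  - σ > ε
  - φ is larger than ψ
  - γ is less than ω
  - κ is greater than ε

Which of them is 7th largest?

Piecing the relations together gives one ordering: α < η < λ < ψ < φ < ε < κ < ξ < γ < ω < σ < δ.
Counting 7 from the largest end gives ε.

ε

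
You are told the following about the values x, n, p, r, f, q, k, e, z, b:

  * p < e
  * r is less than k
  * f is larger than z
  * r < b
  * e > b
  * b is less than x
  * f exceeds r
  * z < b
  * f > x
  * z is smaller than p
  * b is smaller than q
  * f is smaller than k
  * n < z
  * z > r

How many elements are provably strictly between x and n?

The relations place n below x. An element lies strictly between them when it is forced above n and also forced below x.
Above n: {z, b, q, f, p, e, k}. Below x: {r, z, b}.
Intersection: {z, b} — 2.

2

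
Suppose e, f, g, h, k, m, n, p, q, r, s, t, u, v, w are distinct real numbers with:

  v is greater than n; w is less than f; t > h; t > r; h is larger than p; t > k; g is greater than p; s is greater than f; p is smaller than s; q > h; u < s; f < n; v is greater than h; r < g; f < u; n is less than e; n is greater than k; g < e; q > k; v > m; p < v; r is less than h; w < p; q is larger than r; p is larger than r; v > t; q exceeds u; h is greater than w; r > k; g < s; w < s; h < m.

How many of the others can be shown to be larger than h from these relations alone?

4

The elements the relations force above h are m, q, t, v — no chain reaches any other.
That is 4.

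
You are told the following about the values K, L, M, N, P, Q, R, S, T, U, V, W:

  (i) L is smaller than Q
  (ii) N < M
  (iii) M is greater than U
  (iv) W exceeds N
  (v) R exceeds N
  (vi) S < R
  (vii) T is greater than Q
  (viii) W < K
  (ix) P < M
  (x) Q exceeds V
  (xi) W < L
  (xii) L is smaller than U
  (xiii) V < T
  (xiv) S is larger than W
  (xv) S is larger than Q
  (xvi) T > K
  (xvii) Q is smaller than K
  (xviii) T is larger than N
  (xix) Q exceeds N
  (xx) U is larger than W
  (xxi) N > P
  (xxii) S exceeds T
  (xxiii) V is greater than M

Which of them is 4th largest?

Piecing the relations together gives one ordering: P < N < W < L < U < M < V < Q < K < T < S < R.
Counting 4 from the largest end gives K.

K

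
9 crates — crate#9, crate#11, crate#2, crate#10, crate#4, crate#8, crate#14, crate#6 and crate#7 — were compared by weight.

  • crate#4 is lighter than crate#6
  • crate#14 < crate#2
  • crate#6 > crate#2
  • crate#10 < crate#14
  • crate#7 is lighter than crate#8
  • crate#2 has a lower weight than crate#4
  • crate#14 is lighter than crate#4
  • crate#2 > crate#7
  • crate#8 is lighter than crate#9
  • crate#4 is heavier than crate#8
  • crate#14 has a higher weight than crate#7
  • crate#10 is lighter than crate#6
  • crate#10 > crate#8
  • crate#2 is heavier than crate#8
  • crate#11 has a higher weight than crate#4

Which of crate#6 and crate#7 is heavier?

crate#6

crate#7 < crate#8 and crate#8 < crate#10 give crate#7 < crate#10.
With crate#10 < crate#14: crate#7 < crate#8 < crate#10 < crate#14.
With crate#14 < crate#4: crate#7 < crate#8 < crate#10 < crate#14 < crate#4.
With crate#4 < crate#6: crate#7 < crate#8 < crate#10 < crate#14 < crate#4 < crate#6.
So crate#7 < crate#6; crate#6 is the heavier of the two.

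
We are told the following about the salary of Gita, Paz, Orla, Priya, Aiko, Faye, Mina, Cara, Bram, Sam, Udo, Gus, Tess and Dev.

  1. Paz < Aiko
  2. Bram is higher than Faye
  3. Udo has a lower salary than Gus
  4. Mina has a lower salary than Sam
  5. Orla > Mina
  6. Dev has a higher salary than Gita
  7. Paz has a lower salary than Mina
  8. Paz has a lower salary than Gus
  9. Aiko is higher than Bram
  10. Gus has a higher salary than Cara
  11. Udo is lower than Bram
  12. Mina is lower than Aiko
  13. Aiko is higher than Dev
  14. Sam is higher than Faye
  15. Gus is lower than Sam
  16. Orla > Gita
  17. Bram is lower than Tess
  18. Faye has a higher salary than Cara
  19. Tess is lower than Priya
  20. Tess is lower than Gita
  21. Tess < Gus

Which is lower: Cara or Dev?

Chaining the given relations: Cara < Faye < Bram < Tess < Gita < Dev.
So Cara < Dev; Cara is the lower of the two.

Cara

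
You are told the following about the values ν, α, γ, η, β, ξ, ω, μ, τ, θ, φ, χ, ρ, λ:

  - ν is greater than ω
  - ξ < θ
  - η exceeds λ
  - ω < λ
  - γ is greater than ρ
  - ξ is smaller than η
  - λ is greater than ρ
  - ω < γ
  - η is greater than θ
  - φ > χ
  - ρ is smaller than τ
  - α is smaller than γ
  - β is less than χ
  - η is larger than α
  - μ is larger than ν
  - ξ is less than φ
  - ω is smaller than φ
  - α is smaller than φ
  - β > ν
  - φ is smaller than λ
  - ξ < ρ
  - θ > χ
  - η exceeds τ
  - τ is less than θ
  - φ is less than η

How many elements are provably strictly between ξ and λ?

2

The relations place ξ below λ. An element lies strictly between them when it is forced above ξ and also forced below λ.
Above ξ: {ρ, γ, φ, τ, θ, η}. Below λ: {ω, ν, α, ρ, β, χ, φ}.
Intersection: {ρ, φ} — 2.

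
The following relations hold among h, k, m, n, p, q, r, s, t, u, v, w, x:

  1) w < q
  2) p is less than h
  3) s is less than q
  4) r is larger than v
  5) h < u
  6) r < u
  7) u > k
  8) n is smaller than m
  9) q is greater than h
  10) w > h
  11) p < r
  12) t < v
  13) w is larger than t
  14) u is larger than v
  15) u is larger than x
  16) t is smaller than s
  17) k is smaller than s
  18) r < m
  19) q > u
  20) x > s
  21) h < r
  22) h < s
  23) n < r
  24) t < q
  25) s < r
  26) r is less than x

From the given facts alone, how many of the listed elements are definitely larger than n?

5

From n the given relations immediately reach r, m.
From those, x, u — 4 in total.
From those, q — 5 in total.
Nothing else is reachable above n; 5 in all.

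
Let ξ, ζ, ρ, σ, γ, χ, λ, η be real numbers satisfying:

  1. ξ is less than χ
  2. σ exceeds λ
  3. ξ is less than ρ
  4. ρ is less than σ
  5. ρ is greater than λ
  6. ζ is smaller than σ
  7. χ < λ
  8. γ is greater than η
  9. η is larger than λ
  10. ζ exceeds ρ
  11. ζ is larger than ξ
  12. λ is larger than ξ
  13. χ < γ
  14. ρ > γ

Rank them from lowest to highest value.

Each adjacent pair is fixed by a given relation: ξ < χ; χ < λ; λ < η; η < γ; γ < ρ; ρ < ζ; ζ < σ. Chaining them end to end gives the full order.

ξ < χ < λ < η < γ < ρ < ζ < σ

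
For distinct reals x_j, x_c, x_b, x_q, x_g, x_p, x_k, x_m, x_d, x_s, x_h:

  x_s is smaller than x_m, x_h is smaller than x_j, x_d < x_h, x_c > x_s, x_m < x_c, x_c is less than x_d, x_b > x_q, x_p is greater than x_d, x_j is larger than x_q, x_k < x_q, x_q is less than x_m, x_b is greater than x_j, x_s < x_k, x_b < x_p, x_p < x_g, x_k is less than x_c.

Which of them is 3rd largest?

x_b

Piecing the relations together gives one ordering: x_s < x_k < x_q < x_m < x_c < x_d < x_h < x_j < x_b < x_p < x_g.
The 3rd largest is x_b.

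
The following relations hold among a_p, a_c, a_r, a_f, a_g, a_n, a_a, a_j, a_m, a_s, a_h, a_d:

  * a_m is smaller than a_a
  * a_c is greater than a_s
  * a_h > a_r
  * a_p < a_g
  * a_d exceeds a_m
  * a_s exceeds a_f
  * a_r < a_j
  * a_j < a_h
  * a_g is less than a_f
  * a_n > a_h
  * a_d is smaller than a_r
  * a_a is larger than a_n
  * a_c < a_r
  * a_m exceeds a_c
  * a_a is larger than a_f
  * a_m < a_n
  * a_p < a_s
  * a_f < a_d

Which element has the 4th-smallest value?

a_s

Piecing the relations together gives one ordering: a_p < a_g < a_f < a_s < a_c < a_m < a_d < a_r < a_j < a_h < a_n < a_a.
Counting 4 from the smallest end gives a_s.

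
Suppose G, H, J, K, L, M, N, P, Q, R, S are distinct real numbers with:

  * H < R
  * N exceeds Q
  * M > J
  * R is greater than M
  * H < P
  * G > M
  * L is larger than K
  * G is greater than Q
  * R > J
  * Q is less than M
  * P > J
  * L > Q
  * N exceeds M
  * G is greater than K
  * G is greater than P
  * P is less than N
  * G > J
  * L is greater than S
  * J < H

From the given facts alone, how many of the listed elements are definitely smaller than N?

Directly below N: Q, M, P.
One step further: J, H (5 so far).
No other element is forced below N by the given relations, so the count is 5.

5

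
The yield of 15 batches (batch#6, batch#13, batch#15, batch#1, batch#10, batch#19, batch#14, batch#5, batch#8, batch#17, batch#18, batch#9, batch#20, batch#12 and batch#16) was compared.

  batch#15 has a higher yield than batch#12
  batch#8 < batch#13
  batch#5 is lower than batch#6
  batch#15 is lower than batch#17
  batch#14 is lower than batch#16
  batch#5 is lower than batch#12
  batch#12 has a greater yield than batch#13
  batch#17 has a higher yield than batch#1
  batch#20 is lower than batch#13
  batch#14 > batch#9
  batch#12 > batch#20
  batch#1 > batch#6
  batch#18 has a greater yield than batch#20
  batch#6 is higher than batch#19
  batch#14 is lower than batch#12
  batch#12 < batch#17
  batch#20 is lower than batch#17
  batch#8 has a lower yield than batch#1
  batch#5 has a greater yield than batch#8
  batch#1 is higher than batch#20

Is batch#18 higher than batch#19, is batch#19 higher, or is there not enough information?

undetermined

Following every chain through batch#19: above batch#19 we get batch#6, batch#1, batch#17.
batch#18 is not reached, and no chain runs the other way from batch#18 to batch#19.
So the given relations leave the order of batch#19 and batch#18 undetermined.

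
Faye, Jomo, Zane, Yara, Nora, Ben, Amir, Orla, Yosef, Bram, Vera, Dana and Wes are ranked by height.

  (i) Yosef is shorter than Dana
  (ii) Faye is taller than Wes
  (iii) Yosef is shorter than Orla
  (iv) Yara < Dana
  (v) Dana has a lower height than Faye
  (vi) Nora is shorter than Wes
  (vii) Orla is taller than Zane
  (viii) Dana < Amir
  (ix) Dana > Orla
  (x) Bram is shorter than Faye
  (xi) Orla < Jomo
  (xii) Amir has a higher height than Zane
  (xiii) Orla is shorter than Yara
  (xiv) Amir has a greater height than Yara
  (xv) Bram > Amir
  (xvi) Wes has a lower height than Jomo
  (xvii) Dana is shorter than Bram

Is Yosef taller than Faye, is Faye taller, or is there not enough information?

Following the relations from Yosef: Yosef < Dana < Amir < Bram < Faye.
So Faye is taller.

Faye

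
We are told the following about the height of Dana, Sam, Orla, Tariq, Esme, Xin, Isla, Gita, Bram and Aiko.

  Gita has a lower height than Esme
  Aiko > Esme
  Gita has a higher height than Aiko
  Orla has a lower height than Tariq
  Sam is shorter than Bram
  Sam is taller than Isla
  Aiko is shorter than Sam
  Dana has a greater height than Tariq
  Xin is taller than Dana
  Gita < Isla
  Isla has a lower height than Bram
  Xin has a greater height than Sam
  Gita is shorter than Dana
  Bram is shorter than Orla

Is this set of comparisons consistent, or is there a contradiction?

We have Gita < Esme stated directly, yet also Esme < Aiko < Gita by chaining the others — so Esme < Gita. Contradiction.

inconsistent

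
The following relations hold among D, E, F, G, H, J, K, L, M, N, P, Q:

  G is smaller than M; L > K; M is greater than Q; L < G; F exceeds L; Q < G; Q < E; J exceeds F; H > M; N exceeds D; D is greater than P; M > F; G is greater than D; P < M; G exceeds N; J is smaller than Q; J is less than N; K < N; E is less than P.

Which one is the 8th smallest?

D

Chaining the given pairs: K < L < F < J < Q < E < P < D < N < G < M < H.
The 8th smallest is D.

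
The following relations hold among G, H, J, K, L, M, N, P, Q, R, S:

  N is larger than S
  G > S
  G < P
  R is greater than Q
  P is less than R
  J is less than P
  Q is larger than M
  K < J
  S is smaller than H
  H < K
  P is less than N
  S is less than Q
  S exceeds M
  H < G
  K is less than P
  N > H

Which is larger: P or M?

P

M < S < H < K < J < P, by transitivity through S, H, K, J.
So M < P; P is the larger of the two.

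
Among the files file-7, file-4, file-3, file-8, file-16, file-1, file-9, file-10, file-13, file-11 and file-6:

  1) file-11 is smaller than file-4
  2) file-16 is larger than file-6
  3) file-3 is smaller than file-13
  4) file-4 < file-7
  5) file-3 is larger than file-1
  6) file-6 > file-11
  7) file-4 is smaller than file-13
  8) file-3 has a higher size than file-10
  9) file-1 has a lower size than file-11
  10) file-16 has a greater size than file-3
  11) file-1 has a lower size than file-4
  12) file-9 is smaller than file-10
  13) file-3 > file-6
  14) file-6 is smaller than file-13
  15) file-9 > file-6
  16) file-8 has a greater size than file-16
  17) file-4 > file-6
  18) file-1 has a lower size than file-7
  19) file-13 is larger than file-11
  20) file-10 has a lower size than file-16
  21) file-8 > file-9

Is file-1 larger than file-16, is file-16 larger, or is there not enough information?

Link the given pairs in sequence: file-1 < file-11; file-11 < file-6; file-6 < file-9; file-9 < file-10; file-10 < file-16.
Chaining these gives file-1 < file-11 < file-6 < file-9 < file-10 < file-16.
So file-16 is larger.

file-16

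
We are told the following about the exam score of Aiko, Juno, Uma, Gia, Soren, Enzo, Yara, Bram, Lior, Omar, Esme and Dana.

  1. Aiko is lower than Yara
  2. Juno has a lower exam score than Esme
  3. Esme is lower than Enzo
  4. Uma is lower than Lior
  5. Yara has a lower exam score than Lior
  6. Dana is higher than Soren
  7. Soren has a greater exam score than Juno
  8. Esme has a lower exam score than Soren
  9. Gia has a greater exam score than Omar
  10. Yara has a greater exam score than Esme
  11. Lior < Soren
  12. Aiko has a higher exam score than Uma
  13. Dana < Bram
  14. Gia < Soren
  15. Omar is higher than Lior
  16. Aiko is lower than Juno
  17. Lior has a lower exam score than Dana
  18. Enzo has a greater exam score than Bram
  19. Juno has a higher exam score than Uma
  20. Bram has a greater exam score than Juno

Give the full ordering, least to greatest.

Each adjacent pair is fixed by a given relation: Uma < Aiko; Aiko < Juno; Juno < Esme; Esme < Yara; Yara < Lior; Lior < Omar; Omar < Gia; Gia < Soren; Soren < Dana; Dana < Bram; Bram < Enzo. Chaining them end to end gives the full order.

Uma < Aiko < Juno < Esme < Yara < Lior < Omar < Gia < Soren < Dana < Bram < Enzo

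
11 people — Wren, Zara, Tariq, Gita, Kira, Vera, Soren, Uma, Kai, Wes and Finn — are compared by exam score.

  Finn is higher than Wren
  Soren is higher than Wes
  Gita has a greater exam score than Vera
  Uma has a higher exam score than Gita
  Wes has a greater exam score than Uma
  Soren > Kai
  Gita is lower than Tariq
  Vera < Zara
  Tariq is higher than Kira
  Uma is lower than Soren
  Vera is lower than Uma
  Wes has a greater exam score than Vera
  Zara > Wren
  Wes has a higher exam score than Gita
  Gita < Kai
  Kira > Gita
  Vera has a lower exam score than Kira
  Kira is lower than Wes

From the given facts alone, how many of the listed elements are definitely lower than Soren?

6

The elements the relations force below Soren are Vera, Gita, Uma, Kira, Kai, Wes — no chain reaches any other.
That is 6.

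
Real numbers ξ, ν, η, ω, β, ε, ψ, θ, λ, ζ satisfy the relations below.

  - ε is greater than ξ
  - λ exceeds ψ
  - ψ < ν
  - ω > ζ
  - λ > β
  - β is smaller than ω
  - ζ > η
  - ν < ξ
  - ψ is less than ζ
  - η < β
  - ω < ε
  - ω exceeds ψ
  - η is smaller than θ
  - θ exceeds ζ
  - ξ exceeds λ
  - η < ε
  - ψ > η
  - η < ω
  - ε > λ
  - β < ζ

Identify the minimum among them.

η

Chaining upward from η: directly above it, ψ, β, ζ, ω, θ, ε; then λ, ν; then ξ.
That covers every other element, and nothing is given below η, so η is the minimum.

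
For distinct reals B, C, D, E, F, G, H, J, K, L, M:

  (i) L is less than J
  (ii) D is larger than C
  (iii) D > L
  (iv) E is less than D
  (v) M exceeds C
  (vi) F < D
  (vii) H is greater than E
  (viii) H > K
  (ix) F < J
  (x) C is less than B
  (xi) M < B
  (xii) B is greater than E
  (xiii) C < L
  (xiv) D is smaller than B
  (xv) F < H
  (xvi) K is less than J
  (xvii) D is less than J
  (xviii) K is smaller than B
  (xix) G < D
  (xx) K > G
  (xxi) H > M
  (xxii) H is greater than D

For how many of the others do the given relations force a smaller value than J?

From J the given relations immediately reach K, F, L, D.
From those, G, C, E — 7 in total.
Nothing else is reachable below J; 7 in all.

7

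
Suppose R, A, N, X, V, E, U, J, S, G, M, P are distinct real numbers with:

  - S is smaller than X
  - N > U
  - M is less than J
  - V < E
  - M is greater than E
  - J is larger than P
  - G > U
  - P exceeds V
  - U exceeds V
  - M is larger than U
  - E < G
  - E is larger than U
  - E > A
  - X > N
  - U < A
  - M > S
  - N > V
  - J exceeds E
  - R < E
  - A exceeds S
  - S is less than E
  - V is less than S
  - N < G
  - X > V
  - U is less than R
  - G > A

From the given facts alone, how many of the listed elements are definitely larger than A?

The elements the relations force above A are E, M, G, J — no chain reaches any other.
That is 4.

4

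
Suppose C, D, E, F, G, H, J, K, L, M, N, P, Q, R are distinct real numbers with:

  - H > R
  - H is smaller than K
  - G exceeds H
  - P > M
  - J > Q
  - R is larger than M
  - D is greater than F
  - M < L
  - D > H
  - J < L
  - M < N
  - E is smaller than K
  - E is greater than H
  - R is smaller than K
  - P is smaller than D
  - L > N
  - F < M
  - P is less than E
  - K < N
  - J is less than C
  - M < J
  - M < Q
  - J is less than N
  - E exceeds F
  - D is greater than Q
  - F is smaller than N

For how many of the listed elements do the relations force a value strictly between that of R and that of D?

1

The relations place R below D. An element lies strictly between them when it is forced above R and also forced below D.
Above R: {H, E, K, N, L, G}. Below D: {F, M, Q, H, P}.
Intersection: {H} — 1.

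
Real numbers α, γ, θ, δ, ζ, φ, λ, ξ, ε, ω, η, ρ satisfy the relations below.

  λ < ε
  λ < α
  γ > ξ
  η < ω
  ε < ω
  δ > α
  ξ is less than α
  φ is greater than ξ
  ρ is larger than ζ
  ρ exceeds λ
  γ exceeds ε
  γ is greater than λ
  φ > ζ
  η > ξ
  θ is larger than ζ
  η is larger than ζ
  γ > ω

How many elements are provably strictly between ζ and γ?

Chaining upward from ζ reaches: φ, η, θ, ρ, ω.
Chaining downward from γ reaches: ξ, λ, η, ε, ω.
Strictly between ζ and γ are those in both lists: η, ω — 2 elements.

2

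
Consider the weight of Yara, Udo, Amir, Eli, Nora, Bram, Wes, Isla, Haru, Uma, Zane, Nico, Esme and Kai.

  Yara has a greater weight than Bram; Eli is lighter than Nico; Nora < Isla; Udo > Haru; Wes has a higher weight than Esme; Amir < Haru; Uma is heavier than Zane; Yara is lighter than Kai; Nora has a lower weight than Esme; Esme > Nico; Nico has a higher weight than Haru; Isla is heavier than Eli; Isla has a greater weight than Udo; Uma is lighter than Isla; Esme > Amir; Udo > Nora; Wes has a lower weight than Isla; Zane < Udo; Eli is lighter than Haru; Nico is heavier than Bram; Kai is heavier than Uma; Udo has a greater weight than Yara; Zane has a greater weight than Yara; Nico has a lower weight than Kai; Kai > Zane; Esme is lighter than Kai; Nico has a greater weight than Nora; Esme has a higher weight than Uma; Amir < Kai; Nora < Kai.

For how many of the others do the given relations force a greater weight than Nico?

4

Directly above Nico: Esme, Kai.
One step further: Wes (3 so far).
One step further: Isla (4 so far).
Nothing else is reachable above Nico; 4 in all.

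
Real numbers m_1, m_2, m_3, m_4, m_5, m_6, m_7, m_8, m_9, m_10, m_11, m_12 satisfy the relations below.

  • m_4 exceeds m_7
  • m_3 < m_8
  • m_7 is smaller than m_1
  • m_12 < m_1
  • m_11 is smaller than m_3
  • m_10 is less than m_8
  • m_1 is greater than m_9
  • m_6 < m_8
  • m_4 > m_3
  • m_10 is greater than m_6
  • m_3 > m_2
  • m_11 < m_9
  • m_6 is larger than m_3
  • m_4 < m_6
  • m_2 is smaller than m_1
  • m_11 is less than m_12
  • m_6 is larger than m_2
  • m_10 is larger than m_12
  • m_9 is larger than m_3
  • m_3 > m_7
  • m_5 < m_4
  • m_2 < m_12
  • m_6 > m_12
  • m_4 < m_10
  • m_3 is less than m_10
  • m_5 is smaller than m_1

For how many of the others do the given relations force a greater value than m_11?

Directly above m_11: m_3, m_12, m_9.
One step further: m_4, m_6, m_10, m_8, m_1 (8 so far).
No other element is forced above m_11 by the given relations, so the count is 8.

8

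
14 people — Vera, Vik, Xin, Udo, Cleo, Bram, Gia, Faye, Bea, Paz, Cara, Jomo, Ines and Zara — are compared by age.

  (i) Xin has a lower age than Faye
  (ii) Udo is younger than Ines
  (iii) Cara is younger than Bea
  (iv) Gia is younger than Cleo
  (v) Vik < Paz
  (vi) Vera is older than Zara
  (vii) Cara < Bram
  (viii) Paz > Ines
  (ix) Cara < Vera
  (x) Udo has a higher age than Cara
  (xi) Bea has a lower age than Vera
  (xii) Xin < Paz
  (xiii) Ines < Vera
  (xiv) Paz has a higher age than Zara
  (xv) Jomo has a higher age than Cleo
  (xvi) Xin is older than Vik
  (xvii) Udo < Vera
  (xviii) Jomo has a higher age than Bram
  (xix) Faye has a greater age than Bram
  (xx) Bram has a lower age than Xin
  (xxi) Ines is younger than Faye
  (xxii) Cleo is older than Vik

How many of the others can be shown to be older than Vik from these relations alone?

From Vik the given relations immediately reach Cleo, Xin, Paz.
From those, Jomo, Faye — 5 in total.
Nothing else is reachable above Vik; 5 in all.

5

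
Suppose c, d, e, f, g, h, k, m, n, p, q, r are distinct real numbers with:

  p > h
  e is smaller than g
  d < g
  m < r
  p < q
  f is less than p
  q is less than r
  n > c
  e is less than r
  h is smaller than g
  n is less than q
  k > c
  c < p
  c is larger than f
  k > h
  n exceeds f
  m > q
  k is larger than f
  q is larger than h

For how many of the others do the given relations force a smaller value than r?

8

Directly below r: e, q, m.
One step further: n, h, p (6 so far).
One step further: f, c (8 so far).
No other element is forced below r by the given relations, so the count is 8.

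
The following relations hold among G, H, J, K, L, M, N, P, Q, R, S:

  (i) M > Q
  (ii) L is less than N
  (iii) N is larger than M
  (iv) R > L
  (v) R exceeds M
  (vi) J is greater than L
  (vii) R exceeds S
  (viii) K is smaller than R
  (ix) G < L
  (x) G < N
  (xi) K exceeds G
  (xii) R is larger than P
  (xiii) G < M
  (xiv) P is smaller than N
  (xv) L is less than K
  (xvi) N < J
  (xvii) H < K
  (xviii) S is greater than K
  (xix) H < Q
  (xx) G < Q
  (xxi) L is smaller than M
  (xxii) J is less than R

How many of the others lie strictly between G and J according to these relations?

4

Chaining upward from G reaches: L, K, S, Q, M, N, R.
Chaining downward from J reaches: L, P, H, Q, M, N.
Strictly between G and J are those in both lists: L, Q, M, N — 4 elements.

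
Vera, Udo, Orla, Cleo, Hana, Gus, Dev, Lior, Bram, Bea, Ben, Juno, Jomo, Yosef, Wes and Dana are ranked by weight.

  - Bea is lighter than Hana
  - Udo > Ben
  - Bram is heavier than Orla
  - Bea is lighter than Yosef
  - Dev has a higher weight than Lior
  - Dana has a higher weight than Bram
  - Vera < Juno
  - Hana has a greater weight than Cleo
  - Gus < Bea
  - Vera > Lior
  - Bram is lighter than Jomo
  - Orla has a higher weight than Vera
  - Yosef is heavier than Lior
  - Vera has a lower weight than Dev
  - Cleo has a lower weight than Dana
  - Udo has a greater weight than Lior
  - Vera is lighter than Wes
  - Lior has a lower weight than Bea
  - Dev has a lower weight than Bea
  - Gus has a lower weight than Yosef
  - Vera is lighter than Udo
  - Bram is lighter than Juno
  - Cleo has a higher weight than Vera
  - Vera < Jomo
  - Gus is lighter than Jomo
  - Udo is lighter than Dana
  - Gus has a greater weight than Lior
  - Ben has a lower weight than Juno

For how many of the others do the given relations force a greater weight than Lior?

From Lior the given relations immediately reach Vera, Udo, Dev, Gus, Bea, Yosef.
From those, Orla, Cleo, Juno, Jomo, Wes, Hana, Dana — 13 in total.
From those, Bram — 14 in total.
No other element is forced above Lior by the given relations, so the count is 14.

14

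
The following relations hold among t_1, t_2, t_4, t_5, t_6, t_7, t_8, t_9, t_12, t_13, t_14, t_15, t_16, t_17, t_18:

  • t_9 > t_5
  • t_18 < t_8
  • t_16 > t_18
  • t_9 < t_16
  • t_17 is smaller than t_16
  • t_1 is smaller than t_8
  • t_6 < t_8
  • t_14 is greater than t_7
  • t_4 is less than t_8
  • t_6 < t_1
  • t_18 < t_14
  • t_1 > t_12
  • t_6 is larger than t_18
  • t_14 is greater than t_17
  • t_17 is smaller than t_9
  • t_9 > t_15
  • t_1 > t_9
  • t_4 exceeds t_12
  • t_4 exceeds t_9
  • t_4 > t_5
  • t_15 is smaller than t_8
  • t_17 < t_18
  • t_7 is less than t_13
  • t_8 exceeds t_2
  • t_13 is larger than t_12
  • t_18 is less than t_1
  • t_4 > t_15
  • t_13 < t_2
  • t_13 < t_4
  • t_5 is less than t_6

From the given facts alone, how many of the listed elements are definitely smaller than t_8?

From t_8 the given relations immediately reach t_15, t_18, t_4, t_2, t_6, t_1.
From those, t_17, t_12, t_5, t_13, t_9 — 11 in total.
From those, t_7 — 12 in total.
No other element is forced below t_8 by the given relations, so the count is 12.

12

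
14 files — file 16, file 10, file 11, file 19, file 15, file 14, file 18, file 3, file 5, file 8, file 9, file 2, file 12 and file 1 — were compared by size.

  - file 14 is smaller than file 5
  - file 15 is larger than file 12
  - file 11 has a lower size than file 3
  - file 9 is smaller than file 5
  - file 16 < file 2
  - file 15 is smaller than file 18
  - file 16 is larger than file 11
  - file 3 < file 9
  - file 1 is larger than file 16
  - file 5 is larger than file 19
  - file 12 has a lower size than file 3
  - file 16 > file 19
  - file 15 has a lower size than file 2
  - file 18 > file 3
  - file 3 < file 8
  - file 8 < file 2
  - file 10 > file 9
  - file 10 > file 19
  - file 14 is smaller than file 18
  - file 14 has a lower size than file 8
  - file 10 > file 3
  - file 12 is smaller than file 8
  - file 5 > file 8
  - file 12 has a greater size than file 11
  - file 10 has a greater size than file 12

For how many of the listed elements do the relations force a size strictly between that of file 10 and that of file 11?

Chaining upward from file 11 reaches: file 12, file 16, file 1, file 3, file 8, file 9, file 15, file 18, file 2, file 5.
Chaining downward from file 10 reaches: file 12, file 19, file 3, file 9.
Strictly between file 11 and file 10 are those in both lists: file 12, file 3, file 9 — 3 elements.

3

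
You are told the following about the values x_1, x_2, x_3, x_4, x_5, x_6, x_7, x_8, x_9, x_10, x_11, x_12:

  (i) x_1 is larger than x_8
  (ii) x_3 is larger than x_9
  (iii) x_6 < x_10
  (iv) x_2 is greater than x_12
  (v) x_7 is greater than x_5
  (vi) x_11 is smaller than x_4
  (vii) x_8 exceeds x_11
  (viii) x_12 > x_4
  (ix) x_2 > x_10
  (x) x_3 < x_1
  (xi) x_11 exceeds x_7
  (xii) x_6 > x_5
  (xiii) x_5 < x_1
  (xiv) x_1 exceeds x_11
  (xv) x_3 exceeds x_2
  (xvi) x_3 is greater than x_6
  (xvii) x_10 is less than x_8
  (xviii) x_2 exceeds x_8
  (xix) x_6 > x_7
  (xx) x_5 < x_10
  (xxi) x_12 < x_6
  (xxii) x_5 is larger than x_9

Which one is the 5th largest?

Piecing the relations together gives one ordering: x_9 < x_5 < x_7 < x_11 < x_4 < x_12 < x_6 < x_10 < x_8 < x_2 < x_3 < x_1.
Counting 5 from the largest end gives x_10.

x_10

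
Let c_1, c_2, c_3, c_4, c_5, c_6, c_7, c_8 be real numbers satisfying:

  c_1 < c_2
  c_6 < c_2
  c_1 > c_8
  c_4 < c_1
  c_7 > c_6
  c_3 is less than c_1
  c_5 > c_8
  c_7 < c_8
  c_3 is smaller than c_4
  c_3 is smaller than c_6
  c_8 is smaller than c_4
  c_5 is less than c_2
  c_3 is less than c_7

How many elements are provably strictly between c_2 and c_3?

6

The relations place c_3 below c_2. An element lies strictly between them when it is forced above c_3 and also forced below c_2.
Above c_3: {c_6, c_7, c_8, c_4, c_1, c_5}. Below c_2: {c_6, c_7, c_8, c_4, c_1, c_5}.
Intersection: {c_6, c_7, c_8, c_4, c_1, c_5} — 6.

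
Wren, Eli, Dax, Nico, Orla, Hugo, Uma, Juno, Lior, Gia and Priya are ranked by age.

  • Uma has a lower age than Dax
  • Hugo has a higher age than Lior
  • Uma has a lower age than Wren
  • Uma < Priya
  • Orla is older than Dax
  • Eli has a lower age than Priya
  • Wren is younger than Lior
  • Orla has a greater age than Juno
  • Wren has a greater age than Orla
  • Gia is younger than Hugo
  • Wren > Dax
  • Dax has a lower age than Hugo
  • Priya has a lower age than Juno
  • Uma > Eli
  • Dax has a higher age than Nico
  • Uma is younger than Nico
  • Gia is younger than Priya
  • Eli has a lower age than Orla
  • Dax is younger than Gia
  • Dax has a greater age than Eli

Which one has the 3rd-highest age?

Wren

The consecutive relations fix a unique order: Eli < Uma < Nico < Dax < Gia < Priya < Juno < Orla < Wren < Lior < Hugo.
The 3rd largest is Wren.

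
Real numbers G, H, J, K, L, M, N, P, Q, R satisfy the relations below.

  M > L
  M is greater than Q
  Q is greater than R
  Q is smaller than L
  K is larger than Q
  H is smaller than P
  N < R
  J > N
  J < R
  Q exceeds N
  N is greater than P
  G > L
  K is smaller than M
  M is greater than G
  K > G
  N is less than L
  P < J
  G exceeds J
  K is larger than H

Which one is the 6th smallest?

The consecutive relations fix a unique order: H < P < N < J < R < Q < L < G < K < M.
The 6th smallest is Q.

Q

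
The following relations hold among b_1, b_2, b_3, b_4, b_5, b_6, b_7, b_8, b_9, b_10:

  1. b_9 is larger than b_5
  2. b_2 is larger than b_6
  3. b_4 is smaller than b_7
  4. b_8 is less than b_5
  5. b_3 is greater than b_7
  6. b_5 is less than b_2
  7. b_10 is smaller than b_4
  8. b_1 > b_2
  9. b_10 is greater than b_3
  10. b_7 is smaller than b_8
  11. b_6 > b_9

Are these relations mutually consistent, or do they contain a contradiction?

inconsistent

We have b_7 < b_3 stated directly, yet also b_3 < b_10 < b_4 < b_7 by chaining the others — so b_3 < b_7. Contradiction.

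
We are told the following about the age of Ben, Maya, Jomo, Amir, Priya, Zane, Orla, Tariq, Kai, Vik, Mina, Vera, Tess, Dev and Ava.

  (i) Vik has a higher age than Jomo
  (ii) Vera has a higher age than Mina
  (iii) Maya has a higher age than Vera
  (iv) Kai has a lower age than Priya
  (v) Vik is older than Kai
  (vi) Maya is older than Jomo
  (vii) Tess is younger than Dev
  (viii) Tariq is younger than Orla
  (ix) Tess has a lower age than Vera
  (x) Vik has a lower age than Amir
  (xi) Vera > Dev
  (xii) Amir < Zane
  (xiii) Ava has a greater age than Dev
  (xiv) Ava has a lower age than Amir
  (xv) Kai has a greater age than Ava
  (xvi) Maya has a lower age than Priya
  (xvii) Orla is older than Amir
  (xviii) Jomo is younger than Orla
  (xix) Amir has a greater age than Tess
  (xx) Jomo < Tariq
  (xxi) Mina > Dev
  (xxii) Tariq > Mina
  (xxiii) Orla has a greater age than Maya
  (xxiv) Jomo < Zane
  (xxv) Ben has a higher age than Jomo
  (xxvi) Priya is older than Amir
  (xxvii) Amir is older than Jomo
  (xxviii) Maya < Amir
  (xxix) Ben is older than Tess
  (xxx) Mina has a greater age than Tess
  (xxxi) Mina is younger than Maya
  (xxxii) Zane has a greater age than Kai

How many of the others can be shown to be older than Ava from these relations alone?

From Ava the given relations immediately reach Kai, Amir.
From those, Vik, Priya, Zane, Orla — 6 in total.
No other element is forced above Ava by the given relations, so the count is 6.

6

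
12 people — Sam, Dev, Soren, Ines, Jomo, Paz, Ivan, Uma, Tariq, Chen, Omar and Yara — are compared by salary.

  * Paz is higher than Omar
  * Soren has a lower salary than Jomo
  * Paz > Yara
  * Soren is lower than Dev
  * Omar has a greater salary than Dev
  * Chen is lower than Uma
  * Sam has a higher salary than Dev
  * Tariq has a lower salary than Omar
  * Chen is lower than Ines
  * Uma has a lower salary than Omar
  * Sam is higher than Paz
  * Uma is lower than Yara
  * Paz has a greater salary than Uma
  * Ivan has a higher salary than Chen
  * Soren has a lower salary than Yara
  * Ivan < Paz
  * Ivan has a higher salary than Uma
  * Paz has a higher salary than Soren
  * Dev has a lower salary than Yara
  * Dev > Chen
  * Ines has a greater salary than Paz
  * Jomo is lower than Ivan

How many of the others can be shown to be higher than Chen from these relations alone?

8

The elements the relations force above Chen are Uma, Dev, Omar, Ivan, Yara, Paz, Ines, Sam — no chain reaches any other.
That is 8.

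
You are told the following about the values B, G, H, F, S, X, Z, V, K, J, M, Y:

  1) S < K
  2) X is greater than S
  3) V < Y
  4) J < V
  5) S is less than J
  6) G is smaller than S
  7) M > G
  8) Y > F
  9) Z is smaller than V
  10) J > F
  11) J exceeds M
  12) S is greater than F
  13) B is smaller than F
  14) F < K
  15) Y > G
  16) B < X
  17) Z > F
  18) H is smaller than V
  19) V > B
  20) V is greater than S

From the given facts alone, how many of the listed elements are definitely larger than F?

From F the given relations immediately reach S, J, Z, K, Y.
From those, V, X — 7 in total.
No other element is forced above F by the given relations, so the count is 7.

7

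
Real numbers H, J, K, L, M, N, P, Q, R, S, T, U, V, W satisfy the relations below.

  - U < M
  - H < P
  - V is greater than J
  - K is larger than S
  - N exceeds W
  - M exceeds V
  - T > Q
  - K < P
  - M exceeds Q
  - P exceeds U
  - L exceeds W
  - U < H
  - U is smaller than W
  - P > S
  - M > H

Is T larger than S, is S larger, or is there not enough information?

undetermined

Following every chain through S: above S we get K, P.
T is not reached, and no chain runs the other way from T to S.
So the given relations leave the order of S and T undetermined.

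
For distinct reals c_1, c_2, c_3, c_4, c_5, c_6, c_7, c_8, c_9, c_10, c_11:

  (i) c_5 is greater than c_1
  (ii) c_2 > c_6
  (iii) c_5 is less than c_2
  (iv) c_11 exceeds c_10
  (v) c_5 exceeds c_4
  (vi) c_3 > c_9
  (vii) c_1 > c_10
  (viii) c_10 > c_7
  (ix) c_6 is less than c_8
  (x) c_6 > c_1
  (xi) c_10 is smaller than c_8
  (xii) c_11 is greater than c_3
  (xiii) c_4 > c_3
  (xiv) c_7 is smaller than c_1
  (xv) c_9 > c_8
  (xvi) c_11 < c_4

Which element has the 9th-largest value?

c_1

Piecing the relations together gives one ordering: c_7 < c_10 < c_1 < c_6 < c_8 < c_9 < c_3 < c_11 < c_4 < c_5 < c_2.
Counting 9 from the largest end gives c_1.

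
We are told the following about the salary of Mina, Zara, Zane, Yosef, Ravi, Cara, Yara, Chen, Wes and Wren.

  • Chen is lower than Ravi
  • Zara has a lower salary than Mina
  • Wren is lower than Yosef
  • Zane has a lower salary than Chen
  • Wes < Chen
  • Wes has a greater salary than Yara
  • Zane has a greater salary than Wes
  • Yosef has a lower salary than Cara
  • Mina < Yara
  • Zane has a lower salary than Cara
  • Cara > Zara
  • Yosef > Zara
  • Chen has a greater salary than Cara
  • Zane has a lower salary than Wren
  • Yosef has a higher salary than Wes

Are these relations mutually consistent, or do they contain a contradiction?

Every relation is compatible with Zara < Mina < Yara < Wes < Zane < Wren < Yosef < Cara < Chen < Ravi; the set is consistent.

consistent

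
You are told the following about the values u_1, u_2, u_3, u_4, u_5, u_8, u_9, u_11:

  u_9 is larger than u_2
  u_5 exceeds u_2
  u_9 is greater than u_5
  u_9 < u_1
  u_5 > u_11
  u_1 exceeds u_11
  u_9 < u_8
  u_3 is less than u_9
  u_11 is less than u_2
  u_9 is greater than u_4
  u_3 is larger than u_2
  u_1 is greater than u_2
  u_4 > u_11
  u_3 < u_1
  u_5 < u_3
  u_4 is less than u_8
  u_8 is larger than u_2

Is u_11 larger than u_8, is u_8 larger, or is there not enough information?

Chaining the given relations: u_11 < u_2 < u_5 < u_3 < u_9 < u_8.
So u_8 is larger.

u_8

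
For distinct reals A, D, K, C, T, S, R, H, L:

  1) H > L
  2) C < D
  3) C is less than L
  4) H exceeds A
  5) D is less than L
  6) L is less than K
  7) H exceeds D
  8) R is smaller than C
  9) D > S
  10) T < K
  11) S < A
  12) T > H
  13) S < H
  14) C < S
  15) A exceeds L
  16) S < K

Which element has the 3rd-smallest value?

S

Chaining the given pairs: R < C < S < D < L < A < H < T < K.
Counting 3 from the smallest end gives S.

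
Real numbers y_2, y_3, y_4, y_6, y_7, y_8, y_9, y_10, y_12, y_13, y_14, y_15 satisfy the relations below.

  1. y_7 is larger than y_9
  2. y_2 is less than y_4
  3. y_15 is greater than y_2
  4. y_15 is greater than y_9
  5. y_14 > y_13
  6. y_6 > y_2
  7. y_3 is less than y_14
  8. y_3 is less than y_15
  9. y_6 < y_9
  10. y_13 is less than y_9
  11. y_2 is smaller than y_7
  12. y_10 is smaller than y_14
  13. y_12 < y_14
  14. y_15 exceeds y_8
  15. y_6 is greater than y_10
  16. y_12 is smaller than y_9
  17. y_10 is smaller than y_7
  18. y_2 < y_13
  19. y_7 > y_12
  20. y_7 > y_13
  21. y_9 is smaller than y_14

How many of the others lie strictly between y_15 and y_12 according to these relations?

The relations place y_12 below y_15. An element lies strictly between them when it is forced above y_12 and also forced below y_15.
Above y_12: {y_9, y_7, y_14}. Below y_15: {y_2, y_10, y_13, y_8, y_3, y_6, y_9}.
Intersection: {y_9} — 1.

1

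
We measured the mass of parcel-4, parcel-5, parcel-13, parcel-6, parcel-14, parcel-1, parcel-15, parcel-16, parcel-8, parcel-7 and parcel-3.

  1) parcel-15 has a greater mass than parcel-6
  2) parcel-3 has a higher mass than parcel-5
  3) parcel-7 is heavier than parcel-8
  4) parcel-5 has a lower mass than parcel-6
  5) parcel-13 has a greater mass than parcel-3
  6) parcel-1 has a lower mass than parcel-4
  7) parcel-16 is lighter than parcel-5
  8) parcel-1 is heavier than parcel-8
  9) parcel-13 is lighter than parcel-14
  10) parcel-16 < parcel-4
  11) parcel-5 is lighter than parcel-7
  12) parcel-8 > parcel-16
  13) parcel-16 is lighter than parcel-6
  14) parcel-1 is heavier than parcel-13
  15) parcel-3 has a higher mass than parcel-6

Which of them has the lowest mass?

parcel-16

parcel-8 is not least since parcel-16 < parcel-8; parcel-5 is not least since parcel-16 < parcel-5; parcel-7 is not least since parcel-5 < parcel-7; parcel-6 is not least since parcel-5 < parcel-6; parcel-3 is not least since parcel-6 < parcel-3; parcel-13 is not least since parcel-3 < parcel-13; parcel-15 is not least since parcel-6 < parcel-15; parcel-1 is not least since parcel-13 < parcel-1; parcel-14 is not least since parcel-13 < parcel-14; parcel-4 is not least since parcel-16 < parcel-4.
Only parcel-16 has nothing below it, so parcel-16 is the lowest mass.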